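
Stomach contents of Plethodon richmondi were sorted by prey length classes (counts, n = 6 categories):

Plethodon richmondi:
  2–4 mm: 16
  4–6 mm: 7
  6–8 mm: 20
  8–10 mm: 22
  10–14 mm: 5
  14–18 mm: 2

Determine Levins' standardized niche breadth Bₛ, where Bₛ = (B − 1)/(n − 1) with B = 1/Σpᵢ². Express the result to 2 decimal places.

Proportions for Plethodon richmondi (n=72): 16/72=0.2222, 7/72=0.0972, 20/72=0.2778, 22/72=0.3056, 5/72=0.0694, 2/72=0.0278
Σpᵢ² = 0.2222² + 0.0972² + 0.2778² + 0.3056² + 0.0694² + 0.0278² = 0.049373 + 0.009448 + 0.077173 + 0.093391 + 0.004816 + 0.000773 = 0.234974
B = 1 / 0.234974 = 4.2558
Bₛ = (B − 1)/(n − 1) = (4.2558 − 1)/(6 − 1) = 3.2558/5 = 0.6512

0.65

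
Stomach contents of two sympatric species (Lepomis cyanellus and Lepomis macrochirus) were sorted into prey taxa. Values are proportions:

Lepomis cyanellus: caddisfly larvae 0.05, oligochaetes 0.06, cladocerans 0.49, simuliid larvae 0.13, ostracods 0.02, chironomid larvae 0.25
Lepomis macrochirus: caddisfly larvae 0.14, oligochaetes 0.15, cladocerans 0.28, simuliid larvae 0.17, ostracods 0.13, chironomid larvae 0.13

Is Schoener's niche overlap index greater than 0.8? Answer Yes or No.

Σ|p₁ᵢ − p₂ᵢ| = 0.09 + 0.09 + 0.21 + 0.04 + 0.11 + 0.12 = 0.66
D = 1 − ½ × 0.66 = 1 − 0.330 = 0.6700
D = 0.6700 < 0.8 → No.

No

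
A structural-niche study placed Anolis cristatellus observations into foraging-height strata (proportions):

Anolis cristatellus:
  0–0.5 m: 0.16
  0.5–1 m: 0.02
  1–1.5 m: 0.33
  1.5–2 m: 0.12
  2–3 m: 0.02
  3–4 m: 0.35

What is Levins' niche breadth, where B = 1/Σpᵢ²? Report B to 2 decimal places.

Σpᵢ² = 0.16² + 0.02² + 0.33² + 0.12² + 0.02² + 0.35² = 0.0256 + 0.0004 + 0.1089 + 0.0144 + 0.0004 + 0.1225 = 0.2722
B = 1 / 0.2722 = 3.6738

3.67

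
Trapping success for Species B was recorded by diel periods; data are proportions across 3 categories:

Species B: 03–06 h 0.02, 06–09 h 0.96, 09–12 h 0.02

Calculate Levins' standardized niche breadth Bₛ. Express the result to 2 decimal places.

0.04

Σpᵢ² = 0.02² + 0.96² + 0.02² = 0.0004 + 0.9216 + 0.0004 = 0.9224
B = 1 / 0.9224 = 1.0841
Bₛ = (B − 1)/(n − 1) = (1.0841 − 1)/(3 − 1) = 0.0841/2 = 0.0421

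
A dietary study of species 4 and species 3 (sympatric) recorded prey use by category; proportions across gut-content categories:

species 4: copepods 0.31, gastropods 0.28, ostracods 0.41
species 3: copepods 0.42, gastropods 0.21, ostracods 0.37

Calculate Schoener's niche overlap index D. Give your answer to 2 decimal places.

Σ|p₁ᵢ − p₂ᵢ| = 0.11 + 0.07 + 0.04 = 0.22
D = 1 − ½ × 0.22 = 1 − 0.110 = 0.8900

0.89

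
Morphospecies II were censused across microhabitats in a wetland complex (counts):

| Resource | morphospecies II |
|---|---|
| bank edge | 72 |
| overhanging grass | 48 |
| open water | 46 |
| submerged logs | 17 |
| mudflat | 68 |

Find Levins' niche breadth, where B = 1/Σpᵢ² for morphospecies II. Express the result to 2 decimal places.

Proportions for morphospecies II (n=251): 72/251=0.2869, 48/251=0.1912, 46/251=0.1833, 17/251=0.0677, 68/251=0.2709
Σpᵢ² = 0.2869² + 0.1912² + 0.1833² + 0.0677² + 0.2709² = 0.082312 + 0.036557 + 0.033599 + 0.004583 + 0.073387 = 0.230438
B = 1 / 0.230438 = 4.3396

4.34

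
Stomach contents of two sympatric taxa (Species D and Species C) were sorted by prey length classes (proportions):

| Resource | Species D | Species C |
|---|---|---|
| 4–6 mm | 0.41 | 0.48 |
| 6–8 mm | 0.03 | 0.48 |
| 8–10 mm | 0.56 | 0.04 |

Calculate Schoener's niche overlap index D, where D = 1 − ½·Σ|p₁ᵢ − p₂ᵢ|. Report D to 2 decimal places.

0.48

Σ|p₁ᵢ − p₂ᵢ| = 0.07 + 0.45 + 0.52 = 1.04
D = 1 − ½ × 1.04 = 1 − 0.520 = 0.4800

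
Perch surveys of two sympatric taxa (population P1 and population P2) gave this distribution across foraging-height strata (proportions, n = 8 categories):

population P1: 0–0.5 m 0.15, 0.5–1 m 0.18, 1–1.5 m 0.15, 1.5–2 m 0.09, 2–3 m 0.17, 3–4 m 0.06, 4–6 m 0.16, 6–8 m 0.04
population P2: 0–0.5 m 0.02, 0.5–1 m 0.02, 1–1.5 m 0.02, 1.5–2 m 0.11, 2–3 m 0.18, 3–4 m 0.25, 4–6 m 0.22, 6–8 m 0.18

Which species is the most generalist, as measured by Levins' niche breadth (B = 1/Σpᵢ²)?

Σp_P1ᵢ² = 0.15² + 0.18² + 0.15² + 0.09² + 0.17² + 0.06² + 0.16² + 0.04² = 0.0225 + 0.0324 + 0.0225 + 0.0081 + 0.0289 + 0.0036 + 0.0256 + 0.0016 = 0.1452
B_P1 = 1 / 0.1452 = 6.8871
Σp_P2ᵢ² = 0.02² + 0.02² + 0.02² + 0.11² + 0.18² + 0.25² + 0.22² + 0.18² = 0.0004 + 0.0004 + 0.0004 + 0.0121 + 0.0324 + 0.0625 + 0.0484 + 0.0324 = 0.1890
B_P2 = 1 / 0.1890 = 5.2910
Highest B → broadest niche (most generalist): population P1 (B = 6.89).

population P1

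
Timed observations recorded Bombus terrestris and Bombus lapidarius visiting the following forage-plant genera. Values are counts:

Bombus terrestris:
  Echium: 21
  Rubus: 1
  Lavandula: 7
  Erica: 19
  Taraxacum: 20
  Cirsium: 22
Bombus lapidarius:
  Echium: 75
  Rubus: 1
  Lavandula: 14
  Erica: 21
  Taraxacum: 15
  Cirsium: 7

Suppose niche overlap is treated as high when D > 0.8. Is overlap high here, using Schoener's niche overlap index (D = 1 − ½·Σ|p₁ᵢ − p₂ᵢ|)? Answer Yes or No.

Proportions for Bombus terrestris (n=90): 21/90=0.2333, 1/90=0.0111, 7/90=0.0778, 19/90=0.2111, 20/90=0.2222, 22/90=0.2444
Proportions for Bombus lapidarius (n=133): 75/133=0.5639, 1/133=0.0075, 14/133=0.1053, 21/133=0.1579, 15/133=0.1128, 7/133=0.0526
Σ|p₁ᵢ − p₂ᵢ| = 0.3306 + 0.0036 + 0.0275 + 0.0532 + 0.1094 + 0.1918 = 0.7161
D = 1 − ½ × 0.7161 = 1 − 0.35805 = 0.64195
D = 0.64195 < 0.8 → No.

No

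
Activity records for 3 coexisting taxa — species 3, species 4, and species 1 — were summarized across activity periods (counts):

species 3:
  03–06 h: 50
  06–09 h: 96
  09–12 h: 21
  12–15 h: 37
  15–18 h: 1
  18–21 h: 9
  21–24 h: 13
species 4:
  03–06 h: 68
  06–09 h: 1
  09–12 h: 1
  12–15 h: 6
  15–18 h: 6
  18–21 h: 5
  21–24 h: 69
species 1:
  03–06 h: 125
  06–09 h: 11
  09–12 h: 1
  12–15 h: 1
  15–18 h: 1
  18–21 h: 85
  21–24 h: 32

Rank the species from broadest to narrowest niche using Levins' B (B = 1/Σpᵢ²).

species 3 > species 1 > species 4

Proportions for species 3 (n=227): 50/227=0.2203, 96/227=0.4229, 21/227=0.0925, 37/227=0.1630, 1/227=0.0044, 9/227=0.0396, 13/227=0.0573
Proportions for species 4 (n=156): 68/156=0.4359, 1/156=0.0064, 1/156=0.0064, 6/156=0.0385, 6/156=0.0385, 5/156=0.0321, 69/156=0.4423
Proportions for species 1 (n=256): 125/256=0.4883, 11/256=0.0430, 1/256=0.0039, 1/256=0.0039, 1/256=0.0039, 85/256=0.3320, 32/256=0.1250
Σp_3ᵢ² = 0.2203² + 0.4229² + 0.0925² + 0.1630² + 0.0044² + 0.0396² + 0.0573² = 0.048532 + 0.178844 + 0.008556 + 0.026569 + 0.000019 + 0.001568 + 0.003283 = 0.267371
B_3 = 1 / 0.267371 = 3.7401
Σp_4ᵢ² = 0.4359² + 0.0064² + 0.0064² + 0.0385² + 0.0385² + 0.0321² + 0.4423² = 0.190009 + 0.000041 + 0.000041 + 0.001482 + 0.001482 + 0.001030 + 0.195629 = 0.389714
B_4 = 1 / 0.389714 = 2.5660
Σp_1ᵢ² = 0.4883² + 0.0430² + 0.0039² + 0.0039² + 0.0039² + 0.3320² + 0.1250² = 0.238437 + 0.001849 + 0.000015 + 0.000015 + 0.000015 + 0.110224 + 0.015625 = 0.366180
B_1 = 1 / 0.366180 = 2.7309
Ranking by B (broadest → narrowest): species 3 (3.74) > species 1 (2.73) > species 4 (2.57)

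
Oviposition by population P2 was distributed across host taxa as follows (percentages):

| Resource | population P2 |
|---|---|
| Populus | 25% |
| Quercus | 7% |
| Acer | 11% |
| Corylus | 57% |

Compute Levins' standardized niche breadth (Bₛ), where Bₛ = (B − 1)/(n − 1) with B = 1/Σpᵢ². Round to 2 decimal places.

0.49

Convert percentages to proportions (divide by 100).
Σpᵢ² = 0.25² + 0.07² + 0.11² + 0.57² = 0.0625 + 0.0049 + 0.0121 + 0.3249 = 0.4044
B = 1 / 0.4044 = 2.4728
Bₛ = (B − 1)/(n − 1) = (2.4728 − 1)/(4 − 1) = 1.4728/3 = 0.4909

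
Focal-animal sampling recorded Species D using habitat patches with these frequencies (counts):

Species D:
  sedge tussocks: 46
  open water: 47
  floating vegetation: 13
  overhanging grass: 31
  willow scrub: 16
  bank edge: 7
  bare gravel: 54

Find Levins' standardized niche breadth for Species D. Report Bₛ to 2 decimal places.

Proportions for Species D (n=214): 46/214=0.2150, 47/214=0.2196, 13/214=0.0607, 31/214=0.1449, 16/214=0.0748, 7/214=0.0327, 54/214=0.2523
Σpᵢ² = 0.2150² + 0.2196² + 0.0607² + 0.1449² + 0.0748² + 0.0327² + 0.2523² = 0.046225 + 0.048224 + 0.003684 + 0.020996 + 0.005595 + 0.001069 + 0.063655 = 0.189448
B = 1 / 0.189448 = 5.2785
Bₛ = (B − 1)/(n − 1) = (5.2785 − 1)/(7 − 1) = 4.2785/6 = 0.7131

0.71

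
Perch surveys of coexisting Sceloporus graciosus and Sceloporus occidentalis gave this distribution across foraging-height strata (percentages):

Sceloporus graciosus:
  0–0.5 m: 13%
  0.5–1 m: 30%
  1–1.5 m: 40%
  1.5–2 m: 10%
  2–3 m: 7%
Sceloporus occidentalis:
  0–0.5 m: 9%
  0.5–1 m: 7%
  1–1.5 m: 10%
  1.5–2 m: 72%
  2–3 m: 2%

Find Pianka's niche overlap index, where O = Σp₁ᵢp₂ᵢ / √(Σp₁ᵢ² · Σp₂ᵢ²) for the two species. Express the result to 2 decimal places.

Convert percentages to proportions (divide by 100).
Σ p₁ᵢp₂ᵢ = 0.0117 + 0.0210 + 0.0400 + 0.0720 + 0.0014 = 0.1461
Σp_1ᵢ² = 0.13² + 0.30² + 0.40² + 0.10² + 0.07² = 0.0169 + 0.0900 + 0.1600 + 0.0100 + 0.0049 = 0.2818
Σp_2ᵢ² = 0.09² + 0.07² + 0.10² + 0.72² + 0.02² = 0.0081 + 0.0049 + 0.0100 + 0.5184 + 0.0004 = 0.5418
O = 0.1461 / √(0.2818 × 0.5418) = 0.1461 / 0.39074 = 0.3739

0.37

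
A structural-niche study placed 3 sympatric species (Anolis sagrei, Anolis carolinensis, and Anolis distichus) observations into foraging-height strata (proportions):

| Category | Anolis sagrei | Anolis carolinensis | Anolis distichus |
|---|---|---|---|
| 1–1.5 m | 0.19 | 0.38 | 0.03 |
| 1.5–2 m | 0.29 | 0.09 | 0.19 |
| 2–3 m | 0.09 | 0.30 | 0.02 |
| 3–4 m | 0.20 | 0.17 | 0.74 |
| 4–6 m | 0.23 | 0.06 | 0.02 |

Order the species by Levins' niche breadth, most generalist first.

Anolis sagrei > Anolis carolinensis > Anolis distichus

Σp_sagrᵢ² = 0.19² + 0.29² + 0.09² + 0.20² + 0.23² = 0.0361 + 0.0841 + 0.0081 + 0.0400 + 0.0529 = 0.2212
B_sagr = 1 / 0.2212 = 4.5208
Σp_caroᵢ² = 0.38² + 0.09² + 0.30² + 0.17² + 0.06² = 0.1444 + 0.0081 + 0.0900 + 0.0289 + 0.0036 = 0.2750
B_caro = 1 / 0.2750 = 3.6364
Σp_distᵢ² = 0.03² + 0.19² + 0.02² + 0.74² + 0.02² = 0.0009 + 0.0361 + 0.0004 + 0.5476 + 0.0004 = 0.5854
B_dist = 1 / 0.5854 = 1.7082
Ranking by B (broadest → narrowest): Anolis sagrei (4.52) > Anolis carolinensis (3.64) > Anolis distichus (1.71)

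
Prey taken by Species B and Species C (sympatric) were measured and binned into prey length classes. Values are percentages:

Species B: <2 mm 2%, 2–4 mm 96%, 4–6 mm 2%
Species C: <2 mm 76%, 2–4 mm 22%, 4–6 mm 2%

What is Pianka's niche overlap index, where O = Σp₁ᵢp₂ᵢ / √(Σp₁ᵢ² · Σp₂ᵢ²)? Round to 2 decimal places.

Convert percentages to proportions (divide by 100).
Σ p₁ᵢp₂ᵢ = 0.0152 + 0.2112 + 0.0004 = 0.2268
Σp_1ᵢ² = 0.02² + 0.96² + 0.02² = 0.0004 + 0.9216 + 0.0004 = 0.9224
Σp_2ᵢ² = 0.76² + 0.22² + 0.02² = 0.5776 + 0.0484 + 0.0004 = 0.6264
O = 0.2268 / √(0.9224 × 0.6264) = 0.2268 / 0.76013 = 0.2984

0.30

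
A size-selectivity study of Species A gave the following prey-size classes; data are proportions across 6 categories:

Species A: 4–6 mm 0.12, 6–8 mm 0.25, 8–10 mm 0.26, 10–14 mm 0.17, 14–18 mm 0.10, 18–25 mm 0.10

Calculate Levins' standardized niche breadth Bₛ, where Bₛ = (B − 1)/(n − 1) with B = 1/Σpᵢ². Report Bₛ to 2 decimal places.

Σpᵢ² = 0.12² + 0.25² + 0.26² + 0.17² + 0.10² + 0.10² = 0.0144 + 0.0625 + 0.0676 + 0.0289 + 0.0100 + 0.0100 = 0.1934
B = 1 / 0.1934 = 5.1706
Bₛ = (B − 1)/(n − 1) = (5.1706 − 1)/(6 − 1) = 4.1706/5 = 0.8341

0.83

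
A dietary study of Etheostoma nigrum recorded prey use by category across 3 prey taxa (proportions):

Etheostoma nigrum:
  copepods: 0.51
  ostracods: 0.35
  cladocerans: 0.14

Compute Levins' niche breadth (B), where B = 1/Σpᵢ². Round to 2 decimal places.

Σpᵢ² = 0.51² + 0.35² + 0.14² = 0.2601 + 0.1225 + 0.0196 = 0.4022
B = 1 / 0.4022 = 2.4863

2.49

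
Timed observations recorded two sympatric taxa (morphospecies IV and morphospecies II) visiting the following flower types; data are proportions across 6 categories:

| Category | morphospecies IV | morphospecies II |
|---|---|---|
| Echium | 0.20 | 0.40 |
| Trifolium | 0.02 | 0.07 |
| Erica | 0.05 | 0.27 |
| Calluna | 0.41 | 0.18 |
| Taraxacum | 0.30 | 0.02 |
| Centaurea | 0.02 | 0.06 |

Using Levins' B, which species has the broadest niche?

Σp_IVᵢ² = 0.20² + 0.02² + 0.05² + 0.41² + 0.30² + 0.02² = 0.0400 + 0.0004 + 0.0025 + 0.1681 + 0.0900 + 0.0004 = 0.3014
B_IV = 1 / 0.3014 = 3.3179
Σp_IIᵢ² = 0.40² + 0.07² + 0.27² + 0.18² + 0.02² + 0.06² = 0.1600 + 0.0049 + 0.0729 + 0.0324 + 0.0004 + 0.0036 = 0.2742
B_II = 1 / 0.2742 = 3.6470
Highest B → broadest niche (most generalist): morphospecies II (B = 3.65).

morphospecies II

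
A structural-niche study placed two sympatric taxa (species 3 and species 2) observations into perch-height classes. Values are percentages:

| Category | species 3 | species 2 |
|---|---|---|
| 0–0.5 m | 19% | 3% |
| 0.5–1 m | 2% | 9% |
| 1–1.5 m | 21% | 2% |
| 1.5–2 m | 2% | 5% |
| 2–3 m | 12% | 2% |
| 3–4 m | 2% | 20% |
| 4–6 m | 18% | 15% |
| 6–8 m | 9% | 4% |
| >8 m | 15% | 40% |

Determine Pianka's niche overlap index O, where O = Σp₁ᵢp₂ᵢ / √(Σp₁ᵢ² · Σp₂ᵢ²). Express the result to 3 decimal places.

0.566

Convert percentages to proportions (divide by 100).
Σ p₁ᵢp₂ᵢ = 0.0057 + 0.0018 + 0.0042 + 0.0010 + 0.0024 + 0.0040 + 0.0270 + 0.0036 + 0.0600 = 0.1097
Σp_1ᵢ² = 0.19² + 0.02² + 0.21² + 0.02² + 0.12² + 0.02² + 0.18² + 0.09² + 0.15² = 0.0361 + 0.0004 + 0.0441 + 0.0004 + 0.0144 + 0.0004 + 0.0324 + 0.0081 + 0.0225 = 0.1588
Σp_2ᵢ² = 0.03² + 0.09² + 0.02² + 0.05² + 0.02² + 0.20² + 0.15² + 0.04² + 0.40² = 0.0009 + 0.0081 + 0.0004 + 0.0025 + 0.0004 + 0.0400 + 0.0225 + 0.0016 + 0.1600 = 0.2364
O = 0.1097 / √(0.1588 × 0.2364) = 0.1097 / 0.193753 = 0.56618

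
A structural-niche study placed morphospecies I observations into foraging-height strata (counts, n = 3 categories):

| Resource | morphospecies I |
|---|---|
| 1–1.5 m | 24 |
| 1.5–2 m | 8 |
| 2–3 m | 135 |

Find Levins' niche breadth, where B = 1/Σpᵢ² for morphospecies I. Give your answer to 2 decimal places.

1.48

Proportions for morphospecies I (n=167): 24/167=0.1437, 8/167=0.0479, 135/167=0.8084
Σpᵢ² = 0.1437² + 0.0479² + 0.8084² = 0.020650 + 0.002294 + 0.653511 = 0.676455
B = 1 / 0.676455 = 1.4783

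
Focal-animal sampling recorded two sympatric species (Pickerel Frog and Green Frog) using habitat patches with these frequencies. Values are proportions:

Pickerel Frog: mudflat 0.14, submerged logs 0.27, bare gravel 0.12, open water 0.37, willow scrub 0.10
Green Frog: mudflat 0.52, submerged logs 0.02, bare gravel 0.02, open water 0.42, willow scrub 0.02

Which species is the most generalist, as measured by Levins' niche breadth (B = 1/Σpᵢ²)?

Pickerel Frog

Σp_Pickᵢ² = 0.14² + 0.27² + 0.12² + 0.37² + 0.10² = 0.0196 + 0.0729 + 0.0144 + 0.1369 + 0.0100 = 0.2538
B_Pick = 1 / 0.2538 = 3.9401
Σp_Greeᵢ² = 0.52² + 0.02² + 0.02² + 0.42² + 0.02² = 0.2704 + 0.0004 + 0.0004 + 0.1764 + 0.0004 = 0.4480
B_Gree = 1 / 0.4480 = 2.2321
Highest B → broadest niche (most generalist): Pickerel Frog (B = 3.94).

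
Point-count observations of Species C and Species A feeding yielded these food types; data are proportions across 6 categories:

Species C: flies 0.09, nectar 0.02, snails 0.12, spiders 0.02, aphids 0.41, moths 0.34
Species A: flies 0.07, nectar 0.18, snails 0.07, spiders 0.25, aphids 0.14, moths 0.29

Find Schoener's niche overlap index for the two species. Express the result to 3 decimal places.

0.610

Σ|p₁ᵢ − p₂ᵢ| = 0.02 + 0.16 + 0.05 + 0.23 + 0.27 + 0.05 = 0.78
D = 1 − ½ × 0.78 = 1 − 0.390 = 0.61000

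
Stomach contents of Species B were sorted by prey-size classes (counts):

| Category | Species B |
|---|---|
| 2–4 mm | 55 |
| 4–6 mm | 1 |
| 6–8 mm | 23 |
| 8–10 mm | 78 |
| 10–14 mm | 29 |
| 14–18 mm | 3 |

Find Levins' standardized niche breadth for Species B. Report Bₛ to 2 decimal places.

0.48

Proportions for Species B (n=189): 55/189=0.2910, 1/189=0.0053, 23/189=0.1217, 78/189=0.4127, 29/189=0.1534, 3/189=0.0159
Σpᵢ² = 0.2910² + 0.0053² + 0.1217² + 0.4127² + 0.1534² + 0.0159² = 0.084681 + 0.000028 + 0.014811 + 0.170321 + 0.023532 + 0.000253 = 0.293626
B = 1 / 0.293626 = 3.4057
Bₛ = (B − 1)/(n − 1) = (3.4057 − 1)/(6 − 1) = 2.4057/5 = 0.4811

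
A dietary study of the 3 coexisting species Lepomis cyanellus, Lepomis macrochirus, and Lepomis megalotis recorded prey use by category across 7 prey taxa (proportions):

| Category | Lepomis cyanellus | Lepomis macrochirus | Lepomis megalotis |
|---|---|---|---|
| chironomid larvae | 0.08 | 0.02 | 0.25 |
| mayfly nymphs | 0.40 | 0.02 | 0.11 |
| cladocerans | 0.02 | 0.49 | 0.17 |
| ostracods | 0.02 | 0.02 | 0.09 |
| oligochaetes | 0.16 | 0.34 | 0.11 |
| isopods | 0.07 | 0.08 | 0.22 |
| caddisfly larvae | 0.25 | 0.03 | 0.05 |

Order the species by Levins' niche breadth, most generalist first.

Lepomis megalotis > Lepomis cyanellus > Lepomis macrochirus

Σp_cyanᵢ² = 0.08² + 0.40² + 0.02² + 0.02² + 0.16² + 0.07² + 0.25² = 0.0064 + 0.1600 + 0.0004 + 0.0004 + 0.0256 + 0.0049 + 0.0625 = 0.2602
B_cyan = 1 / 0.2602 = 3.8432
Σp_macrᵢ² = 0.02² + 0.02² + 0.49² + 0.02² + 0.34² + 0.08² + 0.03² = 0.0004 + 0.0004 + 0.2401 + 0.0004 + 0.1156 + 0.0064 + 0.0009 = 0.3642
B_macr = 1 / 0.3642 = 2.7457
Σp_megaᵢ² = 0.25² + 0.11² + 0.17² + 0.09² + 0.11² + 0.22² + 0.05² = 0.0625 + 0.0121 + 0.0289 + 0.0081 + 0.0121 + 0.0484 + 0.0025 = 0.1746
B_mega = 1 / 0.1746 = 5.7274
Ranking by B (broadest → narrowest): Lepomis megalotis (5.73) > Lepomis cyanellus (3.84) > Lepomis macrochirus (2.75)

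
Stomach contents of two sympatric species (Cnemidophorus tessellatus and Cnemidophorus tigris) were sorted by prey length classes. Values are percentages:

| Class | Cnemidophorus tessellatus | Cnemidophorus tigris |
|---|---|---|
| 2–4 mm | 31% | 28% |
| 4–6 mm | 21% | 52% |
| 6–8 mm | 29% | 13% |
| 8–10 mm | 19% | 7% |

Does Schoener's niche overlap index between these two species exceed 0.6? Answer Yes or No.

Yes

Convert percentages to proportions (divide by 100).
Σ|p₁ᵢ − p₂ᵢ| = 0.03 + 0.31 + 0.16 + 0.12 = 0.62
D = 1 − ½ × 0.62 = 1 − 0.310 = 0.6900
D = 0.6900 > 0.6 → Yes.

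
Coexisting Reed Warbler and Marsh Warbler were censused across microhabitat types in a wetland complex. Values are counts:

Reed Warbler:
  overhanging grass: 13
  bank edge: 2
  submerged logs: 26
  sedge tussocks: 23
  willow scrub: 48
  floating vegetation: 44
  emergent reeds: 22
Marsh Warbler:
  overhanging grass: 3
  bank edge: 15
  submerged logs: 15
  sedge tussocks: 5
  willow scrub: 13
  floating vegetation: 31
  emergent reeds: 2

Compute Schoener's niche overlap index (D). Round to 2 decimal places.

Proportions for Reed Warbler (n=178): 13/178=0.0730, 2/178=0.0112, 26/178=0.1461, 23/178=0.1292, 48/178=0.2697, 44/178=0.2472, 22/178=0.1236
Proportions for Marsh Warbler (n=84): 3/84=0.0357, 15/84=0.1786, 15/84=0.1786, 5/84=0.0595, 13/84=0.1548, 31/84=0.3690, 2/84=0.0238
Σ|p₁ᵢ − p₂ᵢ| = 0.0373 + 0.1674 + 0.0325 + 0.0697 + 0.1149 + 0.1218 + 0.0998 = 0.6434
D = 1 − ½ × 0.6434 = 1 − 0.32170 = 0.67830

0.68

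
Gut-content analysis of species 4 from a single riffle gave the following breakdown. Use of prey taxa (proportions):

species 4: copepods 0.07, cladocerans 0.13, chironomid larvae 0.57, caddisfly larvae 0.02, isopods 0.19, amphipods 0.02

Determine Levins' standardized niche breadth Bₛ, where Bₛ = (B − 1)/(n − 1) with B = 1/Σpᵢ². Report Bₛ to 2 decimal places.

0.32

Σpᵢ² = 0.07² + 0.13² + 0.57² + 0.02² + 0.19² + 0.02² = 0.0049 + 0.0169 + 0.3249 + 0.0004 + 0.0361 + 0.0004 = 0.3836
B = 1 / 0.3836 = 2.6069
Bₛ = (B − 1)/(n − 1) = (2.6069 − 1)/(6 − 1) = 1.6069/5 = 0.3214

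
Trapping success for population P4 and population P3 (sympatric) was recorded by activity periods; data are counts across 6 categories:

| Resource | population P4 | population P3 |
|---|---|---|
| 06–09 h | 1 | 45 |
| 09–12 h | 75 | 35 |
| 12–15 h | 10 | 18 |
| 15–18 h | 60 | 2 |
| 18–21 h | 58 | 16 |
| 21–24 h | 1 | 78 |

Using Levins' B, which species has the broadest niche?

Proportions for population P4 (n=205): 1/205=0.0049, 75/205=0.3659, 10/205=0.0488, 60/205=0.2927, 58/205=0.2829, 1/205=0.0049
Proportions for population P3 (n=194): 45/194=0.2320, 35/194=0.1804, 18/194=0.0928, 2/194=0.0103, 16/194=0.0825, 78/194=0.4021
Σp_P4ᵢ² = 0.0049² + 0.3659² + 0.0488² + 0.2927² + 0.2829² + 0.0049² = 0.000024 + 0.133883 + 0.002381 + 0.085673 + 0.080032 + 0.000024 = 0.302017
B_P4 = 1 / 0.302017 = 3.3111
Σp_P3ᵢ² = 0.2320² + 0.1804² + 0.0928² + 0.0103² + 0.0825² + 0.4021² = 0.053824 + 0.032544 + 0.008612 + 0.000106 + 0.006806 + 0.161684 = 0.263576
B_P3 = 1 / 0.263576 = 3.7940
Highest B → broadest niche (most generalist): population P3 (B = 3.79).

population P3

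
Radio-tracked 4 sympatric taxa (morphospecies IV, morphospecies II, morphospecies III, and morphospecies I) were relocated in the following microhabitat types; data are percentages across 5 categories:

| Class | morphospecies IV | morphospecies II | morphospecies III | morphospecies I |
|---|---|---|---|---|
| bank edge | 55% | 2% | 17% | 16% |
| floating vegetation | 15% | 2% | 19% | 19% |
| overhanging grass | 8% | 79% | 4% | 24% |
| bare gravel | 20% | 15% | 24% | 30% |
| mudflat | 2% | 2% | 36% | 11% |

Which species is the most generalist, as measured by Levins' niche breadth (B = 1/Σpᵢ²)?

Convert percentages to proportions (divide by 100).
Σp_IVᵢ² = 0.55² + 0.15² + 0.08² + 0.20² + 0.02² = 0.3025 + 0.0225 + 0.0064 + 0.0400 + 0.0004 = 0.3718
B_IV = 1 / 0.3718 = 2.6896
Σp_IIᵢ² = 0.02² + 0.02² + 0.79² + 0.15² + 0.02² = 0.0004 + 0.0004 + 0.6241 + 0.0225 + 0.0004 = 0.6478
B_II = 1 / 0.6478 = 1.5437
Σp_IIIᵢ² = 0.17² + 0.19² + 0.04² + 0.24² + 0.36² = 0.0289 + 0.0361 + 0.0016 + 0.0576 + 0.1296 = 0.2538
B_III = 1 / 0.2538 = 3.9401
Σp_Iᵢ² = 0.16² + 0.19² + 0.24² + 0.30² + 0.11² = 0.0256 + 0.0361 + 0.0576 + 0.0900 + 0.0121 = 0.2214
B_I = 1 / 0.2214 = 4.5167
Highest B → broadest niche (most generalist): morphospecies I (B = 4.52).

morphospecies I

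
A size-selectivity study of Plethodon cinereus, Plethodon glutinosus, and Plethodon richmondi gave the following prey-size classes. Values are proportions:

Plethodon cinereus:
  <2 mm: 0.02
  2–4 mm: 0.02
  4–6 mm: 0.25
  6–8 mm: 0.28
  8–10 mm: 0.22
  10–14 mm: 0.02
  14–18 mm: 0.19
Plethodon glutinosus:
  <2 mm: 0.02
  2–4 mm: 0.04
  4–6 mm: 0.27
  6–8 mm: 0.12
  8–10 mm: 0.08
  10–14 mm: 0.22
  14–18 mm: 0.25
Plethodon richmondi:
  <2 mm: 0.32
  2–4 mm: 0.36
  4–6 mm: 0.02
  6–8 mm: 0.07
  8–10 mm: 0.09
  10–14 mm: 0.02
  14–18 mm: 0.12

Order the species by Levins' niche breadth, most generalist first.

Plethodon glutinosus > Plethodon cinereus > Plethodon richmondi

Σp_cineᵢ² = 0.02² + 0.02² + 0.25² + 0.28² + 0.22² + 0.02² + 0.19² = 0.0004 + 0.0004 + 0.0625 + 0.0784 + 0.0484 + 0.0004 + 0.0361 = 0.2266
B_cine = 1 / 0.2266 = 4.4131
Σp_glutᵢ² = 0.02² + 0.04² + 0.27² + 0.12² + 0.08² + 0.22² + 0.25² = 0.0004 + 0.0016 + 0.0729 + 0.0144 + 0.0064 + 0.0484 + 0.0625 = 0.2066
B_glut = 1 / 0.2066 = 4.8403
Σp_richᵢ² = 0.32² + 0.36² + 0.02² + 0.07² + 0.09² + 0.02² + 0.12² = 0.1024 + 0.1296 + 0.0004 + 0.0049 + 0.0081 + 0.0004 + 0.0144 = 0.2602
B_rich = 1 / 0.2602 = 3.8432
Ranking by B (broadest → narrowest): Plethodon glutinosus (4.84) > Plethodon cinereus (4.41) > Plethodon richmondi (3.84)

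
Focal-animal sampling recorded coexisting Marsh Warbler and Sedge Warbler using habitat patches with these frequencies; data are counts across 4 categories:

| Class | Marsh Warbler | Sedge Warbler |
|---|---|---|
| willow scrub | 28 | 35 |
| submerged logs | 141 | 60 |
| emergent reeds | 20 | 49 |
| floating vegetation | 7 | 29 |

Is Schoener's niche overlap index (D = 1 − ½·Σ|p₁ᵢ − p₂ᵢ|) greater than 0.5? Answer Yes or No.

Proportions for Marsh Warbler (n=196): 28/196=0.1429, 141/196=0.7194, 20/196=0.1020, 7/196=0.0357
Proportions for Sedge Warbler (n=173): 35/173=0.2023, 60/173=0.3468, 49/173=0.2832, 29/173=0.1676
Σ|p₁ᵢ − p₂ᵢ| = 0.0594 + 0.3726 + 0.1812 + 0.1319 = 0.7451
D = 1 − ½ × 0.7451 = 1 − 0.37255 = 0.62745
D = 0.62745 > 0.5 → Yes.

Yes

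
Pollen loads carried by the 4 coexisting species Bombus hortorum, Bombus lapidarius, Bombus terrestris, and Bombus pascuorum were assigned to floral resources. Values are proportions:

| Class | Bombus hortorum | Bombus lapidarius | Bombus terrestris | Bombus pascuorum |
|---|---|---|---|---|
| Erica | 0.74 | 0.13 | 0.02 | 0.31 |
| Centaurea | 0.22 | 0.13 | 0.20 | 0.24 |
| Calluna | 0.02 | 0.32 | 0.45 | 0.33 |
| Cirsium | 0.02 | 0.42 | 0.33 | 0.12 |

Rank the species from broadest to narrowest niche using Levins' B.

Σp_hortᵢ² = 0.74² + 0.22² + 0.02² + 0.02² = 0.5476 + 0.0484 + 0.0004 + 0.0004 = 0.5968
B_hort = 1 / 0.5968 = 1.6756
Σp_lapiᵢ² = 0.13² + 0.13² + 0.32² + 0.42² = 0.0169 + 0.0169 + 0.1024 + 0.1764 = 0.3126
B_lapi = 1 / 0.3126 = 3.1990
Σp_terrᵢ² = 0.02² + 0.20² + 0.45² + 0.33² = 0.0004 + 0.0400 + 0.2025 + 0.1089 = 0.3518
B_terr = 1 / 0.3518 = 2.8425
Σp_pascᵢ² = 0.31² + 0.24² + 0.33² + 0.12² = 0.0961 + 0.0576 + 0.1089 + 0.0144 = 0.2770
B_pasc = 1 / 0.2770 = 3.6101
Ranking by B (broadest → narrowest): Bombus pascuorum (3.61) > Bombus lapidarius (3.20) > Bombus terrestris (2.84) > Bombus hortorum (1.68)

Bombus pascuorum > Bombus lapidarius > Bombus terrestris > Bombus hortorum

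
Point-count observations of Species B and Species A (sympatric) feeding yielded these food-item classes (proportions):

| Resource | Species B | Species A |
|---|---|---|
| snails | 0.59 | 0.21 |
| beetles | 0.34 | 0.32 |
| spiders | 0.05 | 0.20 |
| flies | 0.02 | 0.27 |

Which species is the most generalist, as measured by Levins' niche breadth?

Σp_Bᵢ² = 0.59² + 0.34² + 0.05² + 0.02² = 0.3481 + 0.1156 + 0.0025 + 0.0004 = 0.4666
B_B = 1 / 0.4666 = 2.1432
Σp_Aᵢ² = 0.21² + 0.32² + 0.20² + 0.27² = 0.0441 + 0.1024 + 0.0400 + 0.0729 = 0.2594
B_A = 1 / 0.2594 = 3.8551
Highest B → broadest niche (most generalist): Species A (B = 3.86).

Species A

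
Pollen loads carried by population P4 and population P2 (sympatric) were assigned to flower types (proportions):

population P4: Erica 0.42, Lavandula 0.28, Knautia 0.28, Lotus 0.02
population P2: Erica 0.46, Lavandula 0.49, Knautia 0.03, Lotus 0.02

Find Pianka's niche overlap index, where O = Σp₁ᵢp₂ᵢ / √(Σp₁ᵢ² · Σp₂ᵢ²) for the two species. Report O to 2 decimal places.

0.87

Σ p₁ᵢp₂ᵢ = 0.1932 + 0.1372 + 0.0084 + 0.0004 = 0.3392
Σp_1ᵢ² = 0.42² + 0.28² + 0.28² + 0.02² = 0.1764 + 0.0784 + 0.0784 + 0.0004 = 0.3336
Σp_2ᵢ² = 0.46² + 0.49² + 0.03² + 0.02² = 0.2116 + 0.2401 + 0.0009 + 0.0004 = 0.4530
O = 0.3392 / √(0.3336 × 0.4530) = 0.3392 / 0.38874 = 0.8726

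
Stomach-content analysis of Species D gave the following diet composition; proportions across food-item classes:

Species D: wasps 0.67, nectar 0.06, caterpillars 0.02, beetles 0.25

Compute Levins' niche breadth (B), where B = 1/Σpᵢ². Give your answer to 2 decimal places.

Σpᵢ² = 0.67² + 0.06² + 0.02² + 0.25² = 0.4489 + 0.0036 + 0.0004 + 0.0625 = 0.5154
B = 1 / 0.5154 = 1.9402

1.94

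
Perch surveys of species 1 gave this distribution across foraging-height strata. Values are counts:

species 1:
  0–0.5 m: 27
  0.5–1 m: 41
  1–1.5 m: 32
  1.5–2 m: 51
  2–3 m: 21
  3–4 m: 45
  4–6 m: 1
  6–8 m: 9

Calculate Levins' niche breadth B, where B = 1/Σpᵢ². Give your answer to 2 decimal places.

Proportions for species 1 (n=227): 27/227=0.1189, 41/227=0.1806, 32/227=0.1410, 51/227=0.2247, 21/227=0.0925, 45/227=0.1982, 1/227=0.0044, 9/227=0.0396
Σpᵢ² = 0.1189² + 0.1806² + 0.1410² + 0.2247² + 0.0925² + 0.1982² + 0.0044² + 0.0396² = 0.014137 + 0.032616 + 0.019881 + 0.050490 + 0.008556 + 0.039283 + 0.000019 + 0.001568 = 0.166550
B = 1 / 0.166550 = 6.0042

6.00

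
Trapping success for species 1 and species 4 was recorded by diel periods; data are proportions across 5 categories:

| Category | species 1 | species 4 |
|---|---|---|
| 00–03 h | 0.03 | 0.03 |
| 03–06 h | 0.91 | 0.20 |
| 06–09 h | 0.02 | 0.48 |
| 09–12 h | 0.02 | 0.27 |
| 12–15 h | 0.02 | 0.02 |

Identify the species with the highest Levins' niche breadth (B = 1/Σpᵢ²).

Σp_1ᵢ² = 0.03² + 0.91² + 0.02² + 0.02² + 0.02² = 0.0009 + 0.8281 + 0.0004 + 0.0004 + 0.0004 = 0.8302
B_1 = 1 / 0.8302 = 1.2045
Σp_4ᵢ² = 0.03² + 0.20² + 0.48² + 0.27² + 0.02² = 0.0009 + 0.0400 + 0.2304 + 0.0729 + 0.0004 = 0.3446
B_4 = 1 / 0.3446 = 2.9019
Highest B → broadest niche (most generalist): species 4 (B = 2.90).

species 4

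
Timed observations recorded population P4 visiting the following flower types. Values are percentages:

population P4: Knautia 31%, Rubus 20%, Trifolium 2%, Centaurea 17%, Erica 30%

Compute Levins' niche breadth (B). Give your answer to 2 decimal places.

3.92

Convert percentages to proportions (divide by 100).
Σpᵢ² = 0.31² + 0.20² + 0.02² + 0.17² + 0.30² = 0.0961 + 0.0400 + 0.0004 + 0.0289 + 0.0900 = 0.2554
B = 1 / 0.2554 = 3.9154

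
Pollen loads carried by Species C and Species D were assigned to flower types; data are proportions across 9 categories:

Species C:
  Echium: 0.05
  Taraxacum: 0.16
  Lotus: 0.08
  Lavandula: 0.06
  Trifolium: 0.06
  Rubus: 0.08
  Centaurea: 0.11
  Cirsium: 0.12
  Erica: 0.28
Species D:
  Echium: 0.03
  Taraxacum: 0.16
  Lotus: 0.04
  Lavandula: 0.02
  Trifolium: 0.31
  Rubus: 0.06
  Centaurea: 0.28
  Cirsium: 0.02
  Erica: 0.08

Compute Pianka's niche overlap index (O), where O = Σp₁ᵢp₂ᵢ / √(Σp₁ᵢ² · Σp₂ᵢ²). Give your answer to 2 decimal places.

Σ p₁ᵢp₂ᵢ = 0.0015 + 0.0256 + 0.0032 + 0.0012 + 0.0186 + 0.0048 + 0.0308 + 0.0024 + 0.0224 = 0.1105
Σp_1ᵢ² = 0.05² + 0.16² + 0.08² + 0.06² + 0.06² + 0.08² + 0.11² + 0.12² + 0.28² = 0.0025 + 0.0256 + 0.0064 + 0.0036 + 0.0036 + 0.0064 + 0.0121 + 0.0144 + 0.0784 = 0.1530
Σp_2ᵢ² = 0.03² + 0.16² + 0.04² + 0.02² + 0.31² + 0.06² + 0.28² + 0.02² + 0.08² = 0.0009 + 0.0256 + 0.0016 + 0.0004 + 0.0961 + 0.0036 + 0.0784 + 0.0004 + 0.0064 = 0.2134
O = 0.1105 / √(0.1530 × 0.2134) = 0.1105 / 0.18069 = 0.6115

0.61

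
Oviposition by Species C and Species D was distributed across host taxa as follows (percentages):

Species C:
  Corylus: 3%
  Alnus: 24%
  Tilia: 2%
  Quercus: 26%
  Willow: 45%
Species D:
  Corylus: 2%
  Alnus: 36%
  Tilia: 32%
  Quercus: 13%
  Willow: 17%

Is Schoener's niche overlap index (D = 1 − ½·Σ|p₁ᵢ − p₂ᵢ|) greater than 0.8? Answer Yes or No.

No

Convert percentages to proportions (divide by 100).
Σ|p₁ᵢ − p₂ᵢ| = 0.01 + 0.12 + 0.30 + 0.13 + 0.28 = 0.84
D = 1 − ½ × 0.84 = 1 − 0.420 = 0.5800
D = 0.5800 < 0.8 → No.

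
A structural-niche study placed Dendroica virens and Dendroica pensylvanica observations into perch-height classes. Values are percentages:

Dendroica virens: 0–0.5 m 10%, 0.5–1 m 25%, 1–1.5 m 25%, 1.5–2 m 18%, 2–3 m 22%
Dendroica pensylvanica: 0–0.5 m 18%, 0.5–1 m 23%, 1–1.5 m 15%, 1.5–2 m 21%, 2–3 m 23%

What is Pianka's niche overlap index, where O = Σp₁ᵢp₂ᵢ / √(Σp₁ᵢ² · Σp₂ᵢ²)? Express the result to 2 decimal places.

Convert percentages to proportions (divide by 100).
Σ p₁ᵢp₂ᵢ = 0.0180 + 0.0575 + 0.0375 + 0.0378 + 0.0506 = 0.2014
Σp_1ᵢ² = 0.10² + 0.25² + 0.25² + 0.18² + 0.22² = 0.0100 + 0.0625 + 0.0625 + 0.0324 + 0.0484 = 0.2158
Σp_2ᵢ² = 0.18² + 0.23² + 0.15² + 0.21² + 0.23² = 0.0324 + 0.0529 + 0.0225 + 0.0441 + 0.0529 = 0.2048
O = 0.2014 / √(0.2158 × 0.2048) = 0.2014 / 0.21023 = 0.9580

0.96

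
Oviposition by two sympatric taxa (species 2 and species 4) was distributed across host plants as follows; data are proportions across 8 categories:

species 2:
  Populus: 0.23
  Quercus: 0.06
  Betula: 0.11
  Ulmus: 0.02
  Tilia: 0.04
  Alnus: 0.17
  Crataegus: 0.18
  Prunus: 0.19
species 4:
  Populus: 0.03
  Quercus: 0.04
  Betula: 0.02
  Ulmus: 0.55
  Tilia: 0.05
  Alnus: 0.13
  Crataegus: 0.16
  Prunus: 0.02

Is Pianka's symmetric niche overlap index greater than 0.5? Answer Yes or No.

Σ p₁ᵢp₂ᵢ = 0.0069 + 0.0024 + 0.0022 + 0.0110 + 0.0020 + 0.0221 + 0.0288 + 0.0038 = 0.0792
Σp_1ᵢ² = 0.23² + 0.06² + 0.11² + 0.02² + 0.04² + 0.17² + 0.18² + 0.19² = 0.0529 + 0.0036 + 0.0121 + 0.0004 + 0.0016 + 0.0289 + 0.0324 + 0.0361 = 0.1680
Σp_2ᵢ² = 0.03² + 0.04² + 0.02² + 0.55² + 0.05² + 0.13² + 0.16² + 0.02² = 0.0009 + 0.0016 + 0.0004 + 0.3025 + 0.0025 + 0.0169 + 0.0256 + 0.0004 = 0.3508
O = 0.0792 / √(0.1680 × 0.3508) = 0.0792 / 0.24276 = 0.3262
O = 0.3262 < 0.5 → No.

No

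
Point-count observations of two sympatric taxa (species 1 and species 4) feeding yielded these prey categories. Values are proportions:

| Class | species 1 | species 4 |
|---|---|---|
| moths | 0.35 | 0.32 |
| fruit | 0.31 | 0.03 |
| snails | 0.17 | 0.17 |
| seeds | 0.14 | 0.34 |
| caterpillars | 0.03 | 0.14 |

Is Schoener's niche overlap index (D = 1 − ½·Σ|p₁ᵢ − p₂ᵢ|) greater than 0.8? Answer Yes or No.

Σ|p₁ᵢ − p₂ᵢ| = 0.03 + 0.28 + 0.00 + 0.20 + 0.11 = 0.62
D = 1 − ½ × 0.62 = 1 − 0.310 = 0.6900
D = 0.6900 < 0.8 → No.

No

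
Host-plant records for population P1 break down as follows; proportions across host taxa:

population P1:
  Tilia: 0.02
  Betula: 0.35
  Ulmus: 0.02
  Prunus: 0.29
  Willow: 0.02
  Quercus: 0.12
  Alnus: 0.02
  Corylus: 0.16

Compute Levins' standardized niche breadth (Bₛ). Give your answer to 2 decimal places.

0.43

Σpᵢ² = 0.02² + 0.35² + 0.02² + 0.29² + 0.02² + 0.12² + 0.02² + 0.16² = 0.0004 + 0.1225 + 0.0004 + 0.0841 + 0.0004 + 0.0144 + 0.0004 + 0.0256 = 0.2482
B = 1 / 0.2482 = 4.0290
Bₛ = (B − 1)/(n − 1) = (4.0290 − 1)/(8 − 1) = 3.0290/7 = 0.4327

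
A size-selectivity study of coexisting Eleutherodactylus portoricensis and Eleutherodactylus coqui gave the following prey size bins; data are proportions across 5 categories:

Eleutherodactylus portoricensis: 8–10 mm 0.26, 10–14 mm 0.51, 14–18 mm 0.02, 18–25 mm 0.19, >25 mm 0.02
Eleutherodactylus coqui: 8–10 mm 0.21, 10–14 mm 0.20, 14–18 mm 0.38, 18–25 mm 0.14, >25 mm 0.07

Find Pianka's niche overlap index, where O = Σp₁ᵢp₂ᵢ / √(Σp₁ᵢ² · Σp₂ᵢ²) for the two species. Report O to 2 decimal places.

Σ p₁ᵢp₂ᵢ = 0.0546 + 0.1020 + 0.0076 + 0.0266 + 0.0014 = 0.1922
Σp_1ᵢ² = 0.26² + 0.51² + 0.02² + 0.19² + 0.02² = 0.0676 + 0.2601 + 0.0004 + 0.0361 + 0.0004 = 0.3646
Σp_2ᵢ² = 0.21² + 0.20² + 0.38² + 0.14² + 0.07² = 0.0441 + 0.0400 + 0.1444 + 0.0196 + 0.0049 = 0.2530
O = 0.1922 / √(0.3646 × 0.2530) = 0.1922 / 0.30372 = 0.6328

0.63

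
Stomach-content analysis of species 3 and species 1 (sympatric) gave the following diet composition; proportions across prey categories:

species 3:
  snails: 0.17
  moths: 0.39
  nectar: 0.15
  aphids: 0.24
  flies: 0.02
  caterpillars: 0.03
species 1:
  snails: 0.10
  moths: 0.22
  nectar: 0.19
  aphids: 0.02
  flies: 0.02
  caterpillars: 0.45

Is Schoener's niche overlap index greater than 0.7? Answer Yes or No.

No

Σ|p₁ᵢ − p₂ᵢ| = 0.07 + 0.17 + 0.04 + 0.22 + 0.00 + 0.42 = 0.92
D = 1 − ½ × 0.92 = 1 − 0.460 = 0.5400
D = 0.5400 < 0.7 → No.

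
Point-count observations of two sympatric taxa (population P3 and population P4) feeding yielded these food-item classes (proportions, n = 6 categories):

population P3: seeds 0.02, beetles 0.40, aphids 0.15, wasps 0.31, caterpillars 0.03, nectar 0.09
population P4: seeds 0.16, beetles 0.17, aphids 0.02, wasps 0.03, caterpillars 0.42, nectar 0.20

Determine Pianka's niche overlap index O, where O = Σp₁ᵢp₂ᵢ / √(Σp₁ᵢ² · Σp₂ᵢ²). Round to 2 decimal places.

0.41

Σ p₁ᵢp₂ᵢ = 0.0032 + 0.0680 + 0.0030 + 0.0093 + 0.0126 + 0.0180 = 0.1141
Σp_1ᵢ² = 0.02² + 0.40² + 0.15² + 0.31² + 0.03² + 0.09² = 0.0004 + 0.1600 + 0.0225 + 0.0961 + 0.0009 + 0.0081 = 0.2880
Σp_2ᵢ² = 0.16² + 0.17² + 0.02² + 0.03² + 0.42² + 0.20² = 0.0256 + 0.0289 + 0.0004 + 0.0009 + 0.1764 + 0.0400 = 0.2722
O = 0.1141 / √(0.2880 × 0.2722) = 0.1141 / 0.27999 = 0.4075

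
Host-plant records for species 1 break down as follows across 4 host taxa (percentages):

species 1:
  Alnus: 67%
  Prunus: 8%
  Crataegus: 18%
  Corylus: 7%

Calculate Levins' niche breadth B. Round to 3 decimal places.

Convert percentages to proportions (divide by 100).
Σpᵢ² = 0.67² + 0.08² + 0.18² + 0.07² = 0.4489 + 0.0064 + 0.0324 + 0.0049 = 0.4926
B = 1 / 0.4926 = 2.03004

2.030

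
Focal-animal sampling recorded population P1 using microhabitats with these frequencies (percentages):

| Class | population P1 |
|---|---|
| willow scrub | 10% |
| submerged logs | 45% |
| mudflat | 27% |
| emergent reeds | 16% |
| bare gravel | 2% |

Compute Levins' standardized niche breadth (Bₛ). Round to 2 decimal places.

Convert percentages to proportions (divide by 100).
Σpᵢ² = 0.10² + 0.45² + 0.27² + 0.16² + 0.02² = 0.0100 + 0.2025 + 0.0729 + 0.0256 + 0.0004 = 0.3114
B = 1 / 0.3114 = 3.2113
Bₛ = (B − 1)/(n − 1) = (3.2113 − 1)/(5 − 1) = 2.2113/4 = 0.5528

0.55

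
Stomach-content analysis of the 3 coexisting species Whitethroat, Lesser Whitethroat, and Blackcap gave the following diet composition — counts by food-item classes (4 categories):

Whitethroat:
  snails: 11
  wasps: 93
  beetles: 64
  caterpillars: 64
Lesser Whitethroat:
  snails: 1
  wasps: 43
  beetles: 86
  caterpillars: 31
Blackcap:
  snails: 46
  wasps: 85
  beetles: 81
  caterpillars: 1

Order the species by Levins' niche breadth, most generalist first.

Whitethroat > Blackcap > Lesser Whitethroat

Proportions for Whitethroat (n=232): 11/232=0.0474, 93/232=0.4009, 64/232=0.2759, 64/232=0.2759
Proportions for Lesser Whitethroat (n=161): 1/161=0.0062, 43/161=0.2671, 86/161=0.5342, 31/161=0.1925
Proportions for Blackcap (n=213): 46/213=0.2160, 85/213=0.3991, 81/213=0.3803, 1/213=0.0047
Σp_Whitᵢ² = 0.0474² + 0.4009² + 0.2759² + 0.2759² = 0.002247 + 0.160721 + 0.076121 + 0.076121 = 0.315210
B_Whit = 1 / 0.315210 = 3.1725
Σp_Lessᵢ² = 0.0062² + 0.2671² + 0.5342² + 0.1925² = 0.000038 + 0.071342 + 0.285370 + 0.037056 = 0.393806
B_Less = 1 / 0.393806 = 2.5393
Σp_Blacᵢ² = 0.2160² + 0.3991² + 0.3803² + 0.0047² = 0.046656 + 0.159281 + 0.144628 + 0.000022 = 0.350587
B_Blac = 1 / 0.350587 = 2.8524
Ranking by B (broadest → narrowest): Whitethroat (3.17) > Blackcap (2.85) > Lesser Whitethroat (2.54)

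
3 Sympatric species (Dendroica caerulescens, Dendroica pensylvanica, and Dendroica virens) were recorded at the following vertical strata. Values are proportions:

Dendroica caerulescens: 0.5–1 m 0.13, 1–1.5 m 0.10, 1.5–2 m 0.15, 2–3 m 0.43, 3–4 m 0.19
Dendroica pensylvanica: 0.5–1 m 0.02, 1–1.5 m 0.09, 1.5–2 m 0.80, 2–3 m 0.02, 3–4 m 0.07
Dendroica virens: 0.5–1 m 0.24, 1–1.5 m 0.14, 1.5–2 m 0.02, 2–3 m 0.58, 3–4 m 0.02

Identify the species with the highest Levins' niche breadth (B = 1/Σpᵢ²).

Dendroica caerulescens

Σp_caerᵢ² = 0.13² + 0.10² + 0.15² + 0.43² + 0.19² = 0.0169 + 0.0100 + 0.0225 + 0.1849 + 0.0361 = 0.2704
B_caer = 1 / 0.2704 = 3.6982
Σp_pensᵢ² = 0.02² + 0.09² + 0.80² + 0.02² + 0.07² = 0.0004 + 0.0081 + 0.6400 + 0.0004 + 0.0049 = 0.6538
B_pens = 1 / 0.6538 = 1.5295
Σp_vireᵢ² = 0.24² + 0.14² + 0.02² + 0.58² + 0.02² = 0.0576 + 0.0196 + 0.0004 + 0.3364 + 0.0004 = 0.4144
B_vire = 1 / 0.4144 = 2.4131
Highest B → broadest niche (most generalist): Dendroica caerulescens (B = 3.70).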